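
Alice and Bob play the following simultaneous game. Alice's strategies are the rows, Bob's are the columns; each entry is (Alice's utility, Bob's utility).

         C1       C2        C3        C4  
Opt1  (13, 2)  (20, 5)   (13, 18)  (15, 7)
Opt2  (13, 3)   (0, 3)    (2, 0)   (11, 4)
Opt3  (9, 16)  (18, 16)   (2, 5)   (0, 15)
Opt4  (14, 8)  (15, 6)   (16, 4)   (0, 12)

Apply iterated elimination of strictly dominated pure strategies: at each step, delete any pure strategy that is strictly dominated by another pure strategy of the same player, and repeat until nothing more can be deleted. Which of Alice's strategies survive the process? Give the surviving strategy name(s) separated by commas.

For Alice, Opt1 strictly dominates Opt3 on the remaining columns (C1: 13>9, C2: 20>18, C3: 13>2, C4: 15>0); eliminate Opt3.
Column C1 is eliminated: C4 beats it against every remaining row (Opt1: 7>2, Opt2: 4>3, Opt4: 12>8).
Alice's strategy Opt2 is strictly dominated by Opt1 (C2: 20>0, C3: 13>2, C4: 15>11) and is removed.
Column C2 is eliminated: C4 beats it against every remaining row (Opt1: 7>5, Opt4: 12>6).
Among the remaining strategies, none is strictly dominated by another pure strategy of the same player, so the elimination stops.
Surviving strategies — Alice: {Opt1, Opt4}; Bob: {C3, C4}.

Opt1, Opt4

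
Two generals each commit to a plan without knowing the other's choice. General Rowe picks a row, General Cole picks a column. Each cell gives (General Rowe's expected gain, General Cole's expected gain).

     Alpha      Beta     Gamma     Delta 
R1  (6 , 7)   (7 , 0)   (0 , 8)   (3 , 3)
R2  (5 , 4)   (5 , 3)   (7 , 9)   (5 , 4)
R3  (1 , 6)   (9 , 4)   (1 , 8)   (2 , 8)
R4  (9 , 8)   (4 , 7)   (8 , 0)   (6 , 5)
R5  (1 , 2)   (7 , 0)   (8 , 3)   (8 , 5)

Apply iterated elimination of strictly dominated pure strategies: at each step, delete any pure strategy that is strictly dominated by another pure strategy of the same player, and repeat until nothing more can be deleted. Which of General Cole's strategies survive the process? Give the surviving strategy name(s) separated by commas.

Alpha, Delta

Column Beta is eliminated: Alpha beats it against every remaining row (R1: 7>0, R2: 4>3, R3: 6>4, R4: 8>7, R5: 2>0).
General Rowe's strategy R1 is strictly dominated by R4 (Alpha: 9>6, Gamma: 8>0, Delta: 6>3) and is removed.
For General Rowe, R4 strictly dominates R2 on the remaining columns (Alpha: 9>5, Gamma: 8>7, Delta: 6>5); eliminate R2.
For General Rowe, R4 strictly dominates R3 on the remaining columns (Alpha: 9>1, Gamma: 8>1, Delta: 6>2); eliminate R3.
For General Cole, Delta strictly dominates Gamma on the remaining rows (R4: 5>0, R5: 5>3); eliminate Gamma.
Among the remaining strategies, none is strictly dominated by another pure strategy of the same player, so the elimination stops.
Surviving strategies — General Rowe: {R4, R5}; General Cole: {Alpha, Delta}.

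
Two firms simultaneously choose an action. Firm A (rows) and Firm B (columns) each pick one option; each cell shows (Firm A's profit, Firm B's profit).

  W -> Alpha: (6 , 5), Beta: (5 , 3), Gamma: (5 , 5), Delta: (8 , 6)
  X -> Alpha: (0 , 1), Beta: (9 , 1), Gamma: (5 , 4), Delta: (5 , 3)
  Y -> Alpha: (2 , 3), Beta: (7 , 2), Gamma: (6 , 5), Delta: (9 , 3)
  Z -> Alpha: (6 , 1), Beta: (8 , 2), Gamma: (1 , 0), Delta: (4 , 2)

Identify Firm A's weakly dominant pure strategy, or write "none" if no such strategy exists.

W fails to dominate X at Beta (5<9).
X fails to dominate W at Alpha (0<6).
Y fails to dominate W at Alpha (2<6).
Z fails to dominate W at Gamma (1<5).
No single strategy dominates all the others.

none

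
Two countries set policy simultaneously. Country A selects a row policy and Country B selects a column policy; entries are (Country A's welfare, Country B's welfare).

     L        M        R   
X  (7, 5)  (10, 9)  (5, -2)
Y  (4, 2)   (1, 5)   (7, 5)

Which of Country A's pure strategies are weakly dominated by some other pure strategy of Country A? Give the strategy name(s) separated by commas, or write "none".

Nothing dominates X: Y at L (7>4).
Y: no other strategy beats it everywhere (X at R (7>5)).

none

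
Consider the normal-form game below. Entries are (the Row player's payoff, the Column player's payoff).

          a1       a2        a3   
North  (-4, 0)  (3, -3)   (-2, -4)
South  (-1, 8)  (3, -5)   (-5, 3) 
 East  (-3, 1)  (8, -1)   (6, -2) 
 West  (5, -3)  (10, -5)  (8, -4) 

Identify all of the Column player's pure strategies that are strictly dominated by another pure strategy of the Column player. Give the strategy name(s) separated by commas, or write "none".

a1: no other strategy beats it everywhere (a2 at North (0>-3); a3 at North (0>-4)).
a2 is strictly dominated by a1 (North: 0>-3, South: 8>-5, East: 1>-1, West: -3>-5).
a3 is strictly dominated by a1 (North: 0>-4, South: 8>3, East: 1>-2, West: -3>-4).

a2, a3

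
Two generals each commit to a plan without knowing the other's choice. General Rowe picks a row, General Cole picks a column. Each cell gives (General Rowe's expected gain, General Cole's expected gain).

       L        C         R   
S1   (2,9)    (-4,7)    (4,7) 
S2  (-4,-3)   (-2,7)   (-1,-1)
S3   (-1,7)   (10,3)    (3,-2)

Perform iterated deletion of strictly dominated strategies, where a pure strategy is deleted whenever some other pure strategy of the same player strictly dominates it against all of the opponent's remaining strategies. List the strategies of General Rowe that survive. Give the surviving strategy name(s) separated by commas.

Row S2 is eliminated: S3 beats it against every remaining column (L: -1>-4, C: 10>-2, R: 3>-1).
For General Cole, L strictly dominates C on the remaining rows (S1: 9>7, S3: 7>3); eliminate C.
General Rowe's strategy S3 is strictly dominated by S1 (L: 2>-1, R: 4>3) and is removed.
General Cole's strategy R is strictly dominated by L (S1: 9>7) and is removed.
Among the remaining strategies, none is strictly dominated by another pure strategy of the same player, so the elimination stops.
Surviving strategies — General Rowe: {S1}; General Cole: {L}.

S1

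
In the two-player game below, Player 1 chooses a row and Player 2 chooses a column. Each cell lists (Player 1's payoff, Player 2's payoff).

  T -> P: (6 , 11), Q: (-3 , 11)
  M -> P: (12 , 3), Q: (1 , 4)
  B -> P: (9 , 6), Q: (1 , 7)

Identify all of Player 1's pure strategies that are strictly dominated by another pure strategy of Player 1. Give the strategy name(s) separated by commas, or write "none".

T

T is strictly dominated by M (P: 12>6, Q: 1>-3).
Nothing dominates M: T at P (12>6); B at P (12>9).
B: no other strategy beats it everywhere (T at P (9>6); M at Q (1=1)).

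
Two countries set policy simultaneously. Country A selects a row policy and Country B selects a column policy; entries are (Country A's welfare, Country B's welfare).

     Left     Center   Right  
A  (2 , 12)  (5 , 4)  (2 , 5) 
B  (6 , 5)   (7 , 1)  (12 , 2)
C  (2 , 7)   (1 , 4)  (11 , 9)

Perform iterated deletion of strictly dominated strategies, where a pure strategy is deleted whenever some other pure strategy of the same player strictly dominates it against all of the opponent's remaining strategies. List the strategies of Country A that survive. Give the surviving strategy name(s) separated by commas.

B

Country A's strategy A is strictly dominated by B (Left: 6>2, Center: 7>5, Right: 12>2) and is removed.
Country A's strategy C is strictly dominated by B (Left: 6>2, Center: 7>1, Right: 12>11) and is removed.
Country B's strategy Center is strictly dominated by Left (B: 5>1) and is removed.
Column Right is eliminated: Left beats it against every remaining row (B: 5>2).
Among the remaining strategies, none is strictly dominated by another pure strategy of the same player, so the elimination stops.
Surviving strategies — Country A: {B}; Country B: {Left}.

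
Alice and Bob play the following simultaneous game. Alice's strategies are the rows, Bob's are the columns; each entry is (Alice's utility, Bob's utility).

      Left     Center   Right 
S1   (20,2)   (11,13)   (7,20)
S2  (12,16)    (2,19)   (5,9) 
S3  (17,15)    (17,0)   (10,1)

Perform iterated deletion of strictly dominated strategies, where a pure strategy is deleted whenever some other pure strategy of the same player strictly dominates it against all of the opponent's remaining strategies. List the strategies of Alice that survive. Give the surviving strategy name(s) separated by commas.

Alice's strategy S2 is strictly dominated by S1 (Left: 20>12, Center: 11>2, Right: 7>5) and is removed.
Bob's strategy Center is strictly dominated by Right (S1: 20>13, S3: 1>0) and is removed.
Among the remaining strategies, none is strictly dominated by another pure strategy of the same player, so the elimination stops.
Surviving strategies — Alice: {S1, S3}; Bob: {Left, Right}.

S1, S3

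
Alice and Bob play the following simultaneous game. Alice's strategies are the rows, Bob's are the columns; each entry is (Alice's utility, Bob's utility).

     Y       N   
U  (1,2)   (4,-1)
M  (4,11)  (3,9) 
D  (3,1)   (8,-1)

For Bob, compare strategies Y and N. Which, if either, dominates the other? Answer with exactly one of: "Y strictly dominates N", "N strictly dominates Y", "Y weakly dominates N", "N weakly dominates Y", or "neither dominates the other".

Y strictly dominates N

Y's payoffs vs N's, by Alice's action — U: 2>-1, M: 11>9, D: 1>-1.
Every comparison favours Y, so Y strictly dominates N.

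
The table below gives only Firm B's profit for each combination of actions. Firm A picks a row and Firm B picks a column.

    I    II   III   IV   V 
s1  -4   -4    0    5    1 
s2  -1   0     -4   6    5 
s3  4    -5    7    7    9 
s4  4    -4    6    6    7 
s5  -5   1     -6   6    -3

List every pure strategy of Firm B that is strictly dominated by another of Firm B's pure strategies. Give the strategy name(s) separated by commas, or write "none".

I, II, III

IV strictly dominates I — s1: 5>-4, s2: 6>-1, s3: 7>4, s4: 6>4, s5: 6>-5.
IV strictly dominates II — s1: 5>-4, s2: 6>0, s3: 7>-5, s4: 6>-4, s5: 6>1.
III: dominated, since V does at least as well everywhere (s1: 1>0, s2: 5>-4, s3: 9>7, s4: 7>6, s5: -3>-6).
IV is not dominated — it holds its own against I at s1 (5>-4); II at s1 (5>-4); III at s1 (5>0); V at s1 (5>1).
V: no other strategy beats it everywhere (I at s1 (1>-4); II at s1 (1>-4); III at s1 (1>0); IV at s3 (9>7)).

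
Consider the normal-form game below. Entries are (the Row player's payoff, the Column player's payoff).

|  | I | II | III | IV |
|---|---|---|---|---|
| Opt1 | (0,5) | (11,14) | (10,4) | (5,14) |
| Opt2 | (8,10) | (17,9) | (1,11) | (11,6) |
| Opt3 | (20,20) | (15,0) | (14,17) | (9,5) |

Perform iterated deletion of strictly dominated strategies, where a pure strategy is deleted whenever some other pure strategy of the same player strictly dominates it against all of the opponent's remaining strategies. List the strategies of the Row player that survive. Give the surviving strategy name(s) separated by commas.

Opt3

Row Opt1 is eliminated: Opt3 beats it against every remaining column (I: 20>0, II: 15>11, III: 14>10, IV: 9>5).
Column II is eliminated: I beats it against every remaining row (Opt2: 10>9, Opt3: 20>0).
Column IV is eliminated: I beats it against every remaining row (Opt2: 10>6, Opt3: 20>5).
Row Opt2 is eliminated: Opt3 beats it against every remaining column (I: 20>8, III: 14>1).
For the Column player, I strictly dominates III on the remaining rows (Opt3: 20>17); eliminate III.
Among the remaining strategies, none is strictly dominated by another pure strategy of the same player, so the elimination stops.
Surviving strategies — the Row player: {Opt3}; the Column player: {I}.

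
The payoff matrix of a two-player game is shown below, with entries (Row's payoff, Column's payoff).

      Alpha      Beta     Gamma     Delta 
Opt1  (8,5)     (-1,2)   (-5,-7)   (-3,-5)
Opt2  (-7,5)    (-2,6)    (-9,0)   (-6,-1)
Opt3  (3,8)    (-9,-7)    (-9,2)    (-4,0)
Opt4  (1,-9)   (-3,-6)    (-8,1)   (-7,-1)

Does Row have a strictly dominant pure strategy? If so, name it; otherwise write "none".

Opt1

Opt1 vs Opt2: Alpha: 8>-7, Beta: -1>-2, Gamma: -5>-9, Delta: -3>-6.
Opt1 vs Opt3: Alpha: 8>3, Beta: -1>-9, Gamma: -5>-9, Delta: -3>-4.
Opt1 vs Opt4: Alpha: 8>1, Beta: -1>-3, Gamma: -5>-8, Delta: -3>-7.
Opt1 strictly beats every other strategy against every opponent action, so it is strictly dominant.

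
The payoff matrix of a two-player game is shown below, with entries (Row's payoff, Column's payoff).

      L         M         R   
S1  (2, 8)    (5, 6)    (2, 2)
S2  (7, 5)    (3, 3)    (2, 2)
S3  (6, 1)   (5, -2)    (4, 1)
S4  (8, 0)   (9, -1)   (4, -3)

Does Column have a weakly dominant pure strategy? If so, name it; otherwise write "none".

L vs M: S1: 8>6, S2: 5>3, S3: 1>-2, S4: 0>-1.
L vs R: S1: 8>2, S2: 5>2, S3: 1=1, S4: 0>-3.
L is at least as good as every other strategy against every opponent action, so it is weakly dominant.

L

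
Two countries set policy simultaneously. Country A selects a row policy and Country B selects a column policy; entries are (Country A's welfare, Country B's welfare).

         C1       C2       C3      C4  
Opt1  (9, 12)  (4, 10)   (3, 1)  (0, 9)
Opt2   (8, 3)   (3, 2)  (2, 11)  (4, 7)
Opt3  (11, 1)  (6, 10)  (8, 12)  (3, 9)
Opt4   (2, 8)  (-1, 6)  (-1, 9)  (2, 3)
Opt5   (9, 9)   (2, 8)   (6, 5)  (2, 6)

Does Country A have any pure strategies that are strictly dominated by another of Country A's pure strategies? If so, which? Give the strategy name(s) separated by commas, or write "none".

Opt1 is strictly dominated by Opt3 (C1: 11>9, C2: 6>4, C3: 8>3, C4: 3>0).
Opt2 is not dominated — it holds its own against Opt1 at C4 (4>0); Opt3 at C4 (4>3); Opt4 at C1 (8>2); Opt5 at C2 (3>2).
Opt3: no other strategy beats it everywhere (Opt1 at C1 (11>9); Opt2 at C1 (11>8); Opt4 at C1 (11>2); Opt5 at C1 (11>9)).
Opt4 is strictly dominated by Opt2 (C1: 8>2, C2: 3>-1, C3: 2>-1, C4: 4>2).
Opt5 is strictly dominated by Opt3 (C1: 11>9, C2: 6>2, C3: 8>6, C4: 3>2).

Opt1, Opt4, Opt5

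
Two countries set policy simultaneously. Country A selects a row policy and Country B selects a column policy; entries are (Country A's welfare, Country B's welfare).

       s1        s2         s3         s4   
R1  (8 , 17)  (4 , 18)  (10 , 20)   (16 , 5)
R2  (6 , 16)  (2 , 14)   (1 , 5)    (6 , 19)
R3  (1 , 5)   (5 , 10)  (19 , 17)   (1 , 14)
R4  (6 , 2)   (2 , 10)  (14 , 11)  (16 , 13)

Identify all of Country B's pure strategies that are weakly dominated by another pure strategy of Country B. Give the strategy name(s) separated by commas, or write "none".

s1: no other strategy beats it everywhere (s2 at R2 (16>14); s3 at R2 (16>5); s4 at R1 (17>5)).
s2: no other strategy beats it everywhere (s1 at R1 (18>17); s3 at R2 (14>5); s4 at R1 (18>5)).
s3 is not dominated — it holds its own against s1 at R1 (20>17); s2 at R1 (20>18); s4 at R1 (20>5).
s4: no other strategy beats it everywhere (s1 at R2 (19>16); s2 at R2 (19>14); s3 at R2 (19>5)).

none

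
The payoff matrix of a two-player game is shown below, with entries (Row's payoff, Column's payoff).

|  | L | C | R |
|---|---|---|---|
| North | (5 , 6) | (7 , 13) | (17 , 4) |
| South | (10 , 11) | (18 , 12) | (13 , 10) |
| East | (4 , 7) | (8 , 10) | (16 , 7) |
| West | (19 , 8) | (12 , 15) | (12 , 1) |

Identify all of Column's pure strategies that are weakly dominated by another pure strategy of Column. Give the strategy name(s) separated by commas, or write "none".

L, R

L: dominated, since C does at least as well everywhere (North: 13>6, South: 12>11, East: 10>7, West: 15>8).
Nothing dominates C: L at North (13>6); R at North (13>4).
R is weakly dominated by L (North: 6>4, South: 11>10, East: 7=7, West: 8>1).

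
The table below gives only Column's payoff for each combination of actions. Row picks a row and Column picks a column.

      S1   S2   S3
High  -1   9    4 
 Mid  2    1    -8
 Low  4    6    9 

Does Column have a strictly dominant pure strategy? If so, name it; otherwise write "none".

S1 fails to dominate S2 at High (-1<9).
S2 fails to dominate S1 at Mid (1<2).
S3 fails to dominate S1 at Mid (-8<2).
No single strategy dominates all the others.

none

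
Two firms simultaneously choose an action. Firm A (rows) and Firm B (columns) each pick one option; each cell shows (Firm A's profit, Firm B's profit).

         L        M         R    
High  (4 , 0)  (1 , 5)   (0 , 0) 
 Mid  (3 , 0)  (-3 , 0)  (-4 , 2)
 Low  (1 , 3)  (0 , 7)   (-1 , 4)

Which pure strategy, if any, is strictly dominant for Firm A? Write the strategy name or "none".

High vs Mid: L: 4>3, M: 1>-3, R: 0>-4.
High vs Low: L: 4>1, M: 1>0, R: 0>-1.
High strictly beats every other strategy against every opponent action, so it is strictly dominant.

High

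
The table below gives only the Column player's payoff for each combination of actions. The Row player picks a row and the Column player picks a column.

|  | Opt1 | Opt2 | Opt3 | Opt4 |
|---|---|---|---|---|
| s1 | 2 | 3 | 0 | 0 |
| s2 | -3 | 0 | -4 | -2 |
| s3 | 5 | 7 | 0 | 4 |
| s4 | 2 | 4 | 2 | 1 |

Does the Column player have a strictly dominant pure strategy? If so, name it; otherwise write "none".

Opt2 vs Opt1: s1: 3>2, s2: 0>-3, s3: 7>5, s4: 4>2.
Opt2 vs Opt3: s1: 3>0, s2: 0>-4, s3: 7>0, s4: 4>2.
Opt2 vs Opt4: s1: 3>0, s2: 0>-2, s3: 7>4, s4: 4>1.
Opt2 strictly beats every other strategy against every opponent action, so it is strictly dominant.

Opt2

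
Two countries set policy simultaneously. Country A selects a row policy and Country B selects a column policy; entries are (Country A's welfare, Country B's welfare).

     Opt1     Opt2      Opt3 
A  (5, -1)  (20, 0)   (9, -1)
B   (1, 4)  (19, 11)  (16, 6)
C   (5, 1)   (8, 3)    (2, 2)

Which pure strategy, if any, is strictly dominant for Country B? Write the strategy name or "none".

Opt2

Opt2 vs Opt1: A: 0>-1, B: 11>4, C: 3>1.
Opt2 vs Opt3: A: 0>-1, B: 11>6, C: 3>2.
Opt2 strictly beats every other strategy against every opponent action, so it is strictly dominant.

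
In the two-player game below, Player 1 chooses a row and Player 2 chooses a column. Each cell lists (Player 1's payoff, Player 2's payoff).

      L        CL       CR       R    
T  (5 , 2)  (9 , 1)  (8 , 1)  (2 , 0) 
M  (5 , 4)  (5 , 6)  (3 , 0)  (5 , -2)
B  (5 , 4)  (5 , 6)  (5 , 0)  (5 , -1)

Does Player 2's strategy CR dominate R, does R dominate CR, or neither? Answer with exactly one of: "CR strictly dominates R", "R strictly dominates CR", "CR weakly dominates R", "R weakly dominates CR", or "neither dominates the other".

Compare CR to R across every action of Player 1: T: 1>0, M: 0>-2, B: 0>-1.
Every comparison favours CR, so CR strictly dominates R.

CR strictly dominates R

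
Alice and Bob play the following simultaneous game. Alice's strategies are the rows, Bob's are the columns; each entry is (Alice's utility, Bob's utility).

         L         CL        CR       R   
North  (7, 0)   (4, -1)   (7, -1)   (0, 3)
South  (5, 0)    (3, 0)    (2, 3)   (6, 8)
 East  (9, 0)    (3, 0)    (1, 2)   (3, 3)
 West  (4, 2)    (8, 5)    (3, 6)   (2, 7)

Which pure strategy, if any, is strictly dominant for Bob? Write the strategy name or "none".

R vs L: North: 3>0, South: 8>0, East: 3>0, West: 7>2.
R vs CL: North: 3>-1, South: 8>0, East: 3>0, West: 7>5.
R vs CR: North: 3>-1, South: 8>3, East: 3>2, West: 7>6.
R strictly beats every other strategy against every opponent action, so it is strictly dominant.

R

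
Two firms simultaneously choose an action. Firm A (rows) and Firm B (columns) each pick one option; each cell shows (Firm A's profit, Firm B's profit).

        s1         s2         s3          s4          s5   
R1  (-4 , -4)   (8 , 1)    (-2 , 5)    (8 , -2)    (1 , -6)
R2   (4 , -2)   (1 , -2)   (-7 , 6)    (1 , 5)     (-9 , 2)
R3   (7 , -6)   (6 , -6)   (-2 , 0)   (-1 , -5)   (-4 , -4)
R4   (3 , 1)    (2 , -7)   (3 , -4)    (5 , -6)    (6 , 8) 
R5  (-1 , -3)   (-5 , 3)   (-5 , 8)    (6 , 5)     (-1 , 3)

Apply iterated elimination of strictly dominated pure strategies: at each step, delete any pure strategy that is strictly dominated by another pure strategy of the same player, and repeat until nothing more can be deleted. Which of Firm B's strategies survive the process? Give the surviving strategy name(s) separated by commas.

s5

For Firm B, s3 strictly dominates s2 on the remaining rows (R1: 5>1, R2: 6>-2, R3: 0>-6, R4: -4>-7, R5: 8>3); eliminate s2.
For Firm B, s3 strictly dominates s4 on the remaining rows (R1: 5>-2, R2: 6>5, R3: 0>-5, R4: -4>-6, R5: 8>5); eliminate s4.
Row R1 is eliminated: R4 beats it against every remaining column (s1: 3>-4, s3: 3>-2, s5: 6>1).
For Firm A, R3 strictly dominates R2 on the remaining columns (s1: 7>4, s3: -2>-7, s5: -4>-9); eliminate R2.
For Firm A, R4 strictly dominates R5 on the remaining columns (s1: 3>-1, s3: 3>-5, s5: 6>-1); eliminate R5.
Column s1 is eliminated: s5 beats it against every remaining row (R3: -4>-6, R4: 8>1).
Row R3 is eliminated: R4 beats it against every remaining column (s3: 3>-2, s5: 6>-4).
For Firm B, s5 strictly dominates s3 on the remaining rows (R4: 8>-4); eliminate s3.
Among the remaining strategies, none is strictly dominated by another pure strategy of the same player, so the elimination stops.
Surviving strategies — Firm A: {R4}; Firm B: {s5}.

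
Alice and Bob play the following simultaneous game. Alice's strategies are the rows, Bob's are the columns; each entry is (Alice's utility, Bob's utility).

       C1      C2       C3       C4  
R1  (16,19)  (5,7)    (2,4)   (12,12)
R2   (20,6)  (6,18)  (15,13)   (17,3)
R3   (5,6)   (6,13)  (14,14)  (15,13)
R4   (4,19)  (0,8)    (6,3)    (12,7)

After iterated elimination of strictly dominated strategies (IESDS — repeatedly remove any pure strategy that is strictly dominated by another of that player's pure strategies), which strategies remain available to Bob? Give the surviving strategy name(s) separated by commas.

Row R1 is eliminated: R2 beats it against every remaining column (C1: 20>16, C2: 6>5, C3: 15>2, C4: 17>12).
Alice's strategy R4 is strictly dominated by R2 (C1: 20>4, C2: 6>0, C3: 15>6, C4: 17>12) and is removed.
Column C1 is eliminated: C2 beats it against every remaining row (R2: 18>6, R3: 13>6).
For Bob, C3 strictly dominates C4 on the remaining rows (R2: 13>3, R3: 14>13); eliminate C4.
Among the remaining strategies, none is strictly dominated by another pure strategy of the same player, so the elimination stops.
Surviving strategies — Alice: {R2, R3}; Bob: {C2, C3}.

C2, C3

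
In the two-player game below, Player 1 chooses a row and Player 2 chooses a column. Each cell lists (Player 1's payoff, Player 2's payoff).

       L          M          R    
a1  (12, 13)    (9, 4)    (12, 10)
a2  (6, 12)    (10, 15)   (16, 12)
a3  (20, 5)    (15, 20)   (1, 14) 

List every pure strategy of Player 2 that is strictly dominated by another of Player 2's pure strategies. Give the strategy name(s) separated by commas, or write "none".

none

Nothing dominates L: M at a1 (13>4); R at a1 (13>10).
Nothing dominates M: L at a2 (15>12); R at a2 (15>12).
R: no other strategy beats it everywhere (L at a2 (12=12); M at a1 (10>4)).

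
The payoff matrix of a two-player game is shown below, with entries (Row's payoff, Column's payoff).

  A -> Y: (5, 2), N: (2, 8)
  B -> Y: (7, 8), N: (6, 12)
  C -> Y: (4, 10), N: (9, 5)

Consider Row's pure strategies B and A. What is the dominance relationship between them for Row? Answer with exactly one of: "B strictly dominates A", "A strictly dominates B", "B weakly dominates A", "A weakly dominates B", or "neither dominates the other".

Compare B to A across each choice by Column: Y: 7>5, N: 6>2.
Every comparison favours B, so B strictly dominates A.

B strictly dominates A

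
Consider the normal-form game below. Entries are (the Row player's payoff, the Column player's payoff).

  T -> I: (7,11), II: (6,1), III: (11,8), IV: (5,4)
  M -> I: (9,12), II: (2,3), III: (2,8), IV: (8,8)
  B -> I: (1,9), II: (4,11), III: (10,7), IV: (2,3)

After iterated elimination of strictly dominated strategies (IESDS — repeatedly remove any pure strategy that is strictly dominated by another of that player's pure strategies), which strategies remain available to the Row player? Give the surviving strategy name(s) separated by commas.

For the Row player, T strictly dominates B on the remaining columns (I: 7>1, II: 6>4, III: 11>10, IV: 5>2); eliminate B.
The Column player's strategy II is strictly dominated by I (T: 11>1, M: 12>3) and is removed.
Column III is eliminated: I beats it against every remaining row (T: 11>8, M: 12>8).
The Row player's strategy T is strictly dominated by M (I: 9>7, IV: 8>5) and is removed.
The Column player's strategy IV is strictly dominated by I (M: 12>8) and is removed.
Among the remaining strategies, none is strictly dominated by another pure strategy of the same player, so the elimination stops.
Surviving strategies — the Row player: {M}; the Column player: {I}.

M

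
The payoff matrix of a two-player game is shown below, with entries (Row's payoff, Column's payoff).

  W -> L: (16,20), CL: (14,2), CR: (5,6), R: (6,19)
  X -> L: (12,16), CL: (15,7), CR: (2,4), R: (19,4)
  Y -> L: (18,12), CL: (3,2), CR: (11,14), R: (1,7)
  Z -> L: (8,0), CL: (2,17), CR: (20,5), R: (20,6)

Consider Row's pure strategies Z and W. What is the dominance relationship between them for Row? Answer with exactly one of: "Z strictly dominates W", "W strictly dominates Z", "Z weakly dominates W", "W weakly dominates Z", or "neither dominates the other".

neither dominates the other

Z's payoffs vs W's, by Column's action — L: 8<16, CL: 2<14, CR: 20>5, R: 20>6.
Z does better at CR, R but worse at L, CL; neither strategy dominates the other.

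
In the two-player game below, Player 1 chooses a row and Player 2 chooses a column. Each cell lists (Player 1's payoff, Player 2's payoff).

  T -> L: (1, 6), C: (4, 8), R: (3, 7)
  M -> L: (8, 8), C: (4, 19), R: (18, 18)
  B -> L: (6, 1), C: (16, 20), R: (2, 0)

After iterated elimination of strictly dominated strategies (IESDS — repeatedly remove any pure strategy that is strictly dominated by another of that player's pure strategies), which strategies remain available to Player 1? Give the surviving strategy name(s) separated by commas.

For Player 2, C strictly dominates L on the remaining rows (T: 8>6, M: 19>8, B: 20>1); eliminate L.
For Player 2, C strictly dominates R on the remaining rows (T: 8>7, M: 19>18, B: 20>0); eliminate R.
For Player 1, B strictly dominates T on the remaining columns (C: 16>4); eliminate T.
Player 1's strategy M is strictly dominated by B (C: 16>4) and is removed.
Among the remaining strategies, none is strictly dominated by another pure strategy of the same player, so the elimination stops.
Surviving strategies — Player 1: {B}; Player 2: {C}.

B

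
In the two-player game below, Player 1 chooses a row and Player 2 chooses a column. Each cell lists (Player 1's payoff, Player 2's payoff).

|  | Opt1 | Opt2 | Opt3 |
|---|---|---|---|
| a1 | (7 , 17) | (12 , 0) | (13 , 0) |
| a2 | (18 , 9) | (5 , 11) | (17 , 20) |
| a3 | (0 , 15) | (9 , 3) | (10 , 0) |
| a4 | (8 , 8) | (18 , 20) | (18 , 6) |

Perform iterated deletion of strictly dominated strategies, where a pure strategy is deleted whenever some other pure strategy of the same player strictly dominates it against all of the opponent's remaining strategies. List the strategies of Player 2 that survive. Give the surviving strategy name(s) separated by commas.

For Player 1, a4 strictly dominates a1 on the remaining columns (Opt1: 8>7, Opt2: 18>12, Opt3: 18>13); eliminate a1.
Row a3 is eliminated: a4 beats it against every remaining column (Opt1: 8>0, Opt2: 18>9, Opt3: 18>10).
Column Opt1 is eliminated: Opt2 beats it against every remaining row (a2: 11>9, a4: 20>8).
Row a2 is eliminated: a4 beats it against every remaining column (Opt2: 18>5, Opt3: 18>17).
Player 2's strategy Opt3 is strictly dominated by Opt2 (a4: 20>6) and is removed.
Among the remaining strategies, none is strictly dominated by another pure strategy of the same player, so the elimination stops.
Surviving strategies — Player 1: {a4}; Player 2: {Opt2}.

Opt2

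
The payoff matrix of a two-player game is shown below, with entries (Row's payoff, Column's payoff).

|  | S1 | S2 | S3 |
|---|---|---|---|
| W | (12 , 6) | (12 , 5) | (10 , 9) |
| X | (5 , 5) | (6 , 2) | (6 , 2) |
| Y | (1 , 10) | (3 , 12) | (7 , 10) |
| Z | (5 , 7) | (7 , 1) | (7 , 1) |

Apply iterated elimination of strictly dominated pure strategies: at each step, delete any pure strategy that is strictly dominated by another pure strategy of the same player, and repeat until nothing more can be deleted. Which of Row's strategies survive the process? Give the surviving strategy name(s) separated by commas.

W

Row's strategy X is strictly dominated by W (S1: 12>5, S2: 12>6, S3: 10>6) and is removed.
For Row, W strictly dominates Y on the remaining columns (S1: 12>1, S2: 12>3, S3: 10>7); eliminate Y.
Row's strategy Z is strictly dominated by W (S1: 12>5, S2: 12>7, S3: 10>7) and is removed.
Column S1 is eliminated: S3 beats it against every remaining row (W: 9>6).
Column's strategy S2 is strictly dominated by S3 (W: 9>5) and is removed.
Among the remaining strategies, none is strictly dominated by another pure strategy of the same player, so the elimination stops.
Surviving strategies — Row: {W}; Column: {S3}.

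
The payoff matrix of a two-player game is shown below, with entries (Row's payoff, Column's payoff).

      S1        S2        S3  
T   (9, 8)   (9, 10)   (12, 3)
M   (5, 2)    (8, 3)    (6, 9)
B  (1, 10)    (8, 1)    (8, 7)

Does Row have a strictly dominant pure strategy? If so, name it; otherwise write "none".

T vs M: S1: 9>5, S2: 9>8, S3: 12>6.
T vs B: S1: 9>1, S2: 9>8, S3: 12>8.
T strictly beats every other strategy against every opponent action, so it is strictly dominant.

T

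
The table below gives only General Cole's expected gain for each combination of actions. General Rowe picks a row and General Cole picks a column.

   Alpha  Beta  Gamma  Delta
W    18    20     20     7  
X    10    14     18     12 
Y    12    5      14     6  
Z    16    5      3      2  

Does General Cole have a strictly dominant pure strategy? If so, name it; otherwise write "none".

none

Alpha fails to dominate Beta at W (18<20).
Beta fails to dominate Alpha at Y (5<12).
Gamma fails to dominate Alpha at Z (3<16).
Delta fails to dominate Alpha at W (7<18).
No single strategy dominates all the others.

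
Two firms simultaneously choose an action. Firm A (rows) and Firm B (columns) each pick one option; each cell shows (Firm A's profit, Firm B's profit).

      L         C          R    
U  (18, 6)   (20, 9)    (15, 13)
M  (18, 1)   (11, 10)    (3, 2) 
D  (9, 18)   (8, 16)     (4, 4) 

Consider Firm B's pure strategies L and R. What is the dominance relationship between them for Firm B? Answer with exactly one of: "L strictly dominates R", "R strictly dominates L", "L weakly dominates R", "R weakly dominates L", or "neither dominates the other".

Compare L to R across each choice by Firm A: U: 6<13, M: 1<2, D: 18>4.
L does better at D but worse at U, M; neither strategy dominates the other.

neither dominates the other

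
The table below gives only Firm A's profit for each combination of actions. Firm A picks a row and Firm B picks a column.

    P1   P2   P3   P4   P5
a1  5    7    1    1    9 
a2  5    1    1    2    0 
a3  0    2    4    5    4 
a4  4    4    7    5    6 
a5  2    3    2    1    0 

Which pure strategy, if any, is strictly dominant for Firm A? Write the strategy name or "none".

a1 fails to dominate a2 at P1 (5=5).
a2 fails to dominate a1 at P1 (5=5).
a3 fails to dominate a1 at P1 (0<5).
a4 fails to dominate a1 at P1 (4<5).
a5 fails to dominate a1 at P1 (2<5).
No single strategy dominates all the others.

none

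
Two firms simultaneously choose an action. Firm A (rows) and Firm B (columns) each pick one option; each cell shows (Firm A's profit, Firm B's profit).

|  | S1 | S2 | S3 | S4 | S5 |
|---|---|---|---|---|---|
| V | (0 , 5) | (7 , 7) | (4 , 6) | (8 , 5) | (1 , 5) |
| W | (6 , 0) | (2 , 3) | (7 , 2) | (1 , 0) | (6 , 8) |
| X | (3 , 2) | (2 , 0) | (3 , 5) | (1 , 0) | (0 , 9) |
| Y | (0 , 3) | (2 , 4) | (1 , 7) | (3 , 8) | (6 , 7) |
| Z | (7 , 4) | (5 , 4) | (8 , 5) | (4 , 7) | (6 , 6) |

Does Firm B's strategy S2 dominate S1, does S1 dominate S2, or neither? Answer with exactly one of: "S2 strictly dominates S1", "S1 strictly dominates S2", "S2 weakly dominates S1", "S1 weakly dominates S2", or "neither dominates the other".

neither dominates the other

Compare S2 to S1 across each choice by Firm A: V: 7>5, W: 3>0, X: 0<2, Y: 4>3, Z: 4=4.
S2 does better at V, W, Y but worse at X; neither strategy dominates the other.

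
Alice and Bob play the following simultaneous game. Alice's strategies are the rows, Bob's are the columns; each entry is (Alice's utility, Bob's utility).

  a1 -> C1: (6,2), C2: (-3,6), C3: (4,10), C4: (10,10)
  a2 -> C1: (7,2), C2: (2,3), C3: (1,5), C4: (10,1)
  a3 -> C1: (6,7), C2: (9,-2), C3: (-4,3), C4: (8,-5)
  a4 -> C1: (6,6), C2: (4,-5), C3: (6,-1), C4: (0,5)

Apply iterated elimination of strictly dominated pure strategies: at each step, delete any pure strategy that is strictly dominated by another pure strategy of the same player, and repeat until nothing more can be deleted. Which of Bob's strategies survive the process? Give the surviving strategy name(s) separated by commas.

Column C2 is eliminated: C3 beats it against every remaining row (a1: 10>6, a2: 5>3, a3: 3>-2, a4: -1>-5).
Alice's strategy a3 is strictly dominated by a2 (C1: 7>6, C3: 1>-4, C4: 10>8) and is removed.
Among the remaining strategies, none is strictly dominated by another pure strategy of the same player, so the elimination stops.
Surviving strategies — Alice: {a1, a2, a4}; Bob: {C1, C3, C4}.

C1, C3, C4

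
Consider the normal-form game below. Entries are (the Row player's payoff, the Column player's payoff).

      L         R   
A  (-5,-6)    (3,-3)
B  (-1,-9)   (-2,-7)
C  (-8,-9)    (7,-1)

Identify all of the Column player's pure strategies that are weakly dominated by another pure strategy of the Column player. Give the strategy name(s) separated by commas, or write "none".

L

R weakly dominates L — A: -3>-6, B: -7>-9, C: -1>-9.
R is not dominated — it holds its own against L at A (-3>-6).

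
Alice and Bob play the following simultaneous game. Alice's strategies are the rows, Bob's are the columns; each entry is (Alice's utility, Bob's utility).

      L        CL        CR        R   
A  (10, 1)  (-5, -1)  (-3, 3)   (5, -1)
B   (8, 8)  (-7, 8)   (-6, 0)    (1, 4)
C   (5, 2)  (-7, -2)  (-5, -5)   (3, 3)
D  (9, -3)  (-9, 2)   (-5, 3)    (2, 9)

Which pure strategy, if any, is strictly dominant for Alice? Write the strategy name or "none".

A vs B: L: 10>8, CL: -5>-7, CR: -3>-6, R: 5>1.
A vs C: L: 10>5, CL: -5>-7, CR: -3>-5, R: 5>3.
A vs D: L: 10>9, CL: -5>-9, CR: -3>-5, R: 5>2.
A strictly beats every other strategy against every opponent action, so it is strictly dominant.

A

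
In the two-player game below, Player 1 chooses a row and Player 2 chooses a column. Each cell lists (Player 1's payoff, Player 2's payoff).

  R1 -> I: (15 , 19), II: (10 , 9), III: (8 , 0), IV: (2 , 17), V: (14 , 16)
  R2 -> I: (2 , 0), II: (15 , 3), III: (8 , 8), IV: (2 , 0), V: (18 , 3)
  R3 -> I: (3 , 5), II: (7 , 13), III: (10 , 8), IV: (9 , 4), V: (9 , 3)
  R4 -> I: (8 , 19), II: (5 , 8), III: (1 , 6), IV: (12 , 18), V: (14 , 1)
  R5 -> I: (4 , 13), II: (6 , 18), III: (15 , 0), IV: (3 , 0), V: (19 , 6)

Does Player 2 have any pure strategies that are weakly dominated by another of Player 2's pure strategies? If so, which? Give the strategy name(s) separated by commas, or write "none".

I is not dominated — it holds its own against II at R1 (19>9); III at R1 (19>0); IV at R1 (19>17); V at R1 (19>16).
II is not dominated — it holds its own against I at R2 (3>0); III at R1 (9>0); IV at R2 (3>0); V at R3 (13>3).
III: no other strategy beats it everywhere (I at R2 (8>0); II at R2 (8>3); IV at R2 (8>0); V at R2 (8>3)).
IV: dominated, since I does at least as well everywhere (R1: 19>17, R2: 0=0, R3: 5>4, R4: 19>18, R5: 13>0).
Nothing dominates V: I at R2 (3>0); II at R1 (16>9); III at R1 (16>0); IV at R2 (3>0).

IV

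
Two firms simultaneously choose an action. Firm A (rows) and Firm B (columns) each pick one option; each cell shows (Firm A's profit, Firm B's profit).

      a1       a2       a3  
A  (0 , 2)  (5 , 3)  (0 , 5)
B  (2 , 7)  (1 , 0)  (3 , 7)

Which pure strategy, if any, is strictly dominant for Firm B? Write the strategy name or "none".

none

a1 fails to dominate a2 at A (2<3).
a2 fails to dominate a1 at B (0<7).
a3 fails to dominate a1 at B (7=7).
No single strategy dominates all the others.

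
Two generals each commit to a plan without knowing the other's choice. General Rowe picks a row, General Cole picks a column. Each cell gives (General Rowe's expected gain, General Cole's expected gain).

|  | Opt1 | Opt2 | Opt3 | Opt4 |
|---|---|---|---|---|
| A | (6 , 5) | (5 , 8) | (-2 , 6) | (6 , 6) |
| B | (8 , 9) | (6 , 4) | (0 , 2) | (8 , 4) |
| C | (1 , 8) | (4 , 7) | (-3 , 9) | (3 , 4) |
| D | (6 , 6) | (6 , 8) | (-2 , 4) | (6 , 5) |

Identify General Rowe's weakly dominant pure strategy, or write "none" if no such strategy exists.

B vs A: Opt1: 8>6, Opt2: 6>5, Opt3: 0>-2, Opt4: 8>6.
B vs C: Opt1: 8>1, Opt2: 6>4, Opt3: 0>-3, Opt4: 8>3.
B vs D: Opt1: 8>6, Opt2: 6=6, Opt3: 0>-2, Opt4: 8>6.
B is at least as good as every other strategy against every opponent action, so it is weakly dominant.

B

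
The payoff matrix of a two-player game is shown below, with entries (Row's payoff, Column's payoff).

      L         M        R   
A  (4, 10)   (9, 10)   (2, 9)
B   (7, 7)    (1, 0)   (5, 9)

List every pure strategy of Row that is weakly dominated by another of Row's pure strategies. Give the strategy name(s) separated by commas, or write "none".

none

Nothing dominates A: B at M (9>1).
Nothing dominates B: A at L (7>4).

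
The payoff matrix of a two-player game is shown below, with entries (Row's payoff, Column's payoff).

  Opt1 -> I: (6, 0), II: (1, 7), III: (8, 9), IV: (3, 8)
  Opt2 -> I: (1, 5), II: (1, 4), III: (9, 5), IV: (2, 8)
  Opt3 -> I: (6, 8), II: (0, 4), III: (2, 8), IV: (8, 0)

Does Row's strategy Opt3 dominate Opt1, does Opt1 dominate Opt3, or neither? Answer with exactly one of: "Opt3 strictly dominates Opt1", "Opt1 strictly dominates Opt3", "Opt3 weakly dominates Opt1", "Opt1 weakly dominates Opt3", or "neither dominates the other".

Compare Opt3 to Opt1 across every action of Column: I: 6=6, II: 0<1, III: 2<8, IV: 8>3.
Opt3 does better at IV but worse at II, III; neither strategy dominates the other.

neither dominates the other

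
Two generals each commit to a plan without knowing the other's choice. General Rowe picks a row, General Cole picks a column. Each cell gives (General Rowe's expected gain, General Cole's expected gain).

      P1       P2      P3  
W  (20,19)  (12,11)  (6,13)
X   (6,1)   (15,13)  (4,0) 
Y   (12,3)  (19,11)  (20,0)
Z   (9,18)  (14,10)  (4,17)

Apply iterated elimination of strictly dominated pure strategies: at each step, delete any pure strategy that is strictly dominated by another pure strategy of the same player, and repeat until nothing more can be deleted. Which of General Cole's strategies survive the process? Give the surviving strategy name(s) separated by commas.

Row X is eliminated: Y beats it against every remaining column (P1: 12>6, P2: 19>15, P3: 20>4).
Row Z is eliminated: Y beats it against every remaining column (P1: 12>9, P2: 19>14, P3: 20>4).
Column P3 is eliminated: P1 beats it against every remaining row (W: 19>13, Y: 3>0).
Among the remaining strategies, none is strictly dominated by another pure strategy of the same player, so the elimination stops.
Surviving strategies — General Rowe: {W, Y}; General Cole: {P1, P2}.

P1, P2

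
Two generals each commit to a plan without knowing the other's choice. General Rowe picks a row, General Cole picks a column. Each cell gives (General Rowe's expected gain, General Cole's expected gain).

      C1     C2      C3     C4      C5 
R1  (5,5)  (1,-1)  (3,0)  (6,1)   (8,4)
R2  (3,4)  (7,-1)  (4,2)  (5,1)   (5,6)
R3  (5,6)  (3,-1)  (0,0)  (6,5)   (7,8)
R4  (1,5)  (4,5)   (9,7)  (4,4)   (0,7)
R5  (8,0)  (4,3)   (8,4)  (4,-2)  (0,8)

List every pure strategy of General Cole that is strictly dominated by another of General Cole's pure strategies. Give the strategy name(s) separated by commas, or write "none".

C1 is not dominated — it holds its own against C2 at R1 (5>-1); C3 at R1 (5>0); C4 at R1 (5>1); C5 at R1 (5>4).
C2 is strictly dominated by C3 (R1: 0>-1, R2: 2>-1, R3: 0>-1, R4: 7>5, R5: 4>3).
C3: no other strategy beats it everywhere (C1 at R4 (7>5); C2 at R1 (0>-1); C4 at R2 (2>1); C5 at R4 (7=7)).
C4 is strictly dominated by C1 (R1: 5>1, R2: 4>1, R3: 6>5, R4: 5>4, R5: 0>-2).
C5 is not dominated — it holds its own against C1 at R2 (6>4); C2 at R1 (4>-1); C3 at R1 (4>0); C4 at R1 (4>1).

C2, C4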